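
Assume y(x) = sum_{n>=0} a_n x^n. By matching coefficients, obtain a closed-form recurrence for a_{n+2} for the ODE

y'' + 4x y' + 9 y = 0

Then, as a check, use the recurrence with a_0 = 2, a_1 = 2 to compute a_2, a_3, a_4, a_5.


Substitute y = sum_n a_n x^n.
y''(x) has coefficient (n+2)(n+1) a_{n+2} at x^n;
4 x y'(x) has coefficient 4 n a_n at x^n (shift);
9 y(x) has coefficient 9 a_n at x^n.
Matching x^n: (n+2)(n+1) a_{n+2} + (4n + 9) a_n = 0.
Thus a_{n+2} = (-4n - 9) / ((n+1)(n+2)) * a_n.

Check with a_0 = 2, a_1 = 2 (apply the recurrence for n = 0, 1, 2, 3): a_0 = 2, a_1 = 2, a_2 = -9, a_3 = -13/3, a_4 = 51/4, a_5 = 91/20.

a_(n+2) = (-4n - 9) / ((n+1)(n+2)) * a_n; check: a_0 = 2, a_1 = 2, a_2 = -9, a_3 = -13/3, a_4 = 51/4, a_5 = 91/20


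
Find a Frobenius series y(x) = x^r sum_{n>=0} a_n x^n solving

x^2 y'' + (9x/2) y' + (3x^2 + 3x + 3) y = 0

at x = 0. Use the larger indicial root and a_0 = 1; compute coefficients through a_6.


Write in Frobenius form y'' + (p(x)/x) y' + (q(x)/x^2) y = 0:
  p(x) = 9/2,  q(x) = 3x^2 + 3x + 3.
Indicial equation: r(r-1) + (9/2) r + (3) = 0 -> roots r_1 = -3/2, r_2 = -2.
Take r = r_1 = -3/2. Let y(x) = x^r sum_{n>=0} a_n x^n with a_0 = 1.
Substitute y = x^r sum a_n x^n and match x^{r+n}. The recurrence is
  D(n) a_n + 3 a_{n-1} + 3 a_{n-2} = 0,  where D(n) = (r+n)(r+n-1) + (9/2)(r+n) + (3).
  a_n = [-3 a_{n-1} - 3 a_{n-2}] / D(n).
Since the indicial polynomial factors as (r - r_1)(r - r_2), D(n) = (r_1 + n - r_1)(r_1 + n - r_2) = n(n + 1/2).
Evaluating step by step (a_0 = 1):
  n = 1: D(1) = 1(1 + 1/2) = 3/2; numerator = -3(1) = -3; a_1 = (-3)/(3/2) = -2
  n = 2: D(2) = 2(2 + 1/2) = 5; numerator = -3(-2) - 3(1) = 3; a_2 = (3)/(5) = 3/5
  n = 3: D(3) = 3(3 + 1/2) = 21/2; numerator = -3(3/5) - 3(-2) = 21/5; a_3 = (21/5)/(21/2) = 2/5
  n = 4: D(4) = 4(4 + 1/2) = 18; numerator = -3(2/5) - 3(3/5) = -3; a_4 = (-3)/(18) = -1/6
  n = 5: D(5) = 5(5 + 1/2) = 55/2; numerator = -3(-1/6) - 3(2/5) = -7/10; a_5 = (-7/10)/(55/2) = -7/275
  n = 6: D(6) = 6(6 + 1/2) = 39; numerator = -3(-7/275) - 3(-1/6) = 317/550; a_6 = (317/550)/(39) = 317/21450

r = -3/2; a_0 = 1; a_1 = -2; a_2 = 3/5; a_3 = 2/5; a_4 = -1/6; a_5 = -7/275; a_6 = 317/21450


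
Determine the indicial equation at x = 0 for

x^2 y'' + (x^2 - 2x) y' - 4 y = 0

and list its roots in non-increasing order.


Divide by x^2 to reach normal form y'' + P_1(x) y' + P_2(x) y = 0 with P_1(x) = 1 - 2/x and P_2(x) = -4/x^2.
x = 0 is a singular point because the y'-coefficient 1 - 2/x has a pole at x = 0 and the y-coefficient -4/x^2 has a pole at x = 0.
It is a regular singular point because x P_1(x) = p(x) = x - 2 and x^2 P_2(x) = q(x) = -4 are polynomials, hence analytic at x = 0.
p(0) = -2,  q(0) = -4.
Indicial equation: r(r-1) + p(0) r + q(0) = 0, i.e. r^2 + (p(0) - 1) r + q(0) = 0, i.e. r^2 - 3 r - 4 = 0.
Discriminant: (-3)^2 - 4(-4) = 25, so r = (3 ± 5)/2.
Solving: r_1 = 4, r_2 = -1.

indicial: r^2 - 3 r - 4 = 0; roots r_1 = 4, r_2 = -1


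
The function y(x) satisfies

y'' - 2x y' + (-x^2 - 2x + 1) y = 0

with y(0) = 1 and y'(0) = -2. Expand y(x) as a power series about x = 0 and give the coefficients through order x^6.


Ansatz: y(x) = sum_{n>=0} a_n x^n, so y'(x) = sum_{n>=1} n a_n x^(n-1) and y''(x) = sum_{n>=2} n(n-1) a_n x^(n-2).
Substitute into P(x) y'' + Q(x) y' + R(x) y = 0 with P(x) = 1, Q(x) = -2x, R(x) = -x^2 - 2x + 1, and match powers of x.
Initial conditions: a_0 = 1, a_1 = -2.
Setting the coefficient of each power of x to zero and solving order by order (substituting the coefficients already found):
  x^0: 2 a_2 + a_0 = 0  ->  2 a_2 = -a_0 = -1  ->  a_2 = -1/2
  x^1: 6 a_3 - a_1 - 2 a_0 = 0  ->  6 a_3 = a_1 + 2 a_0 = 0  ->  a_3 = 0
  x^2: 12 a_4 - 3 a_2 - 2 a_1 - a_0 = 0  ->  12 a_4 = 3 a_2 + 2 a_1 + a_0 = -9/2  ->  a_4 = -3/8
  x^3: 20 a_5 - 5 a_3 - 2 a_2 - a_1 = 0  ->  20 a_5 = 5 a_3 + 2 a_2 + a_1 = -3  ->  a_5 = -3/20
  x^4: 30 a_6 - 7 a_4 - 2 a_3 - a_2 = 0  ->  30 a_6 = 7 a_4 + 2 a_3 + a_2 = -25/8  ->  a_6 = -5/48
Truncated series: y(x) = 1 - 2 x - (1/2) x^2 - (3/8) x^4 - (3/20) x^5 - (5/48) x^6 + O(x^7).

a_0 = 1; a_1 = -2; a_2 = -1/2; a_3 = 0; a_4 = -3/8; a_5 = -3/20; a_6 = -5/48


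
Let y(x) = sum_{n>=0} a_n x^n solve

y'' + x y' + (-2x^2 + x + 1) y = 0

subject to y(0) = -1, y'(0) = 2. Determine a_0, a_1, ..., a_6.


Ansatz: y(x) = sum_{n>=0} a_n x^n, so y'(x) = sum_{n>=1} n a_n x^(n-1) and y''(x) = sum_{n>=2} n(n-1) a_n x^(n-2).
Substitute into P(x) y'' + Q(x) y' + R(x) y = 0 with P(x) = 1, Q(x) = x, R(x) = -2x^2 + x + 1, and match powers of x.
Initial conditions: a_0 = -1, a_1 = 2.
Setting the coefficient of each power of x to zero and solving order by order (substituting the coefficients already found):
  x^0: 2 a_2 + a_0 = 0  ->  2 a_2 = -a_0 = 1  ->  a_2 = 1/2
  x^1: 6 a_3 + 2 a_1 + a_0 = 0  ->  6 a_3 = -2 a_1 - a_0 = -3  ->  a_3 = -1/2
  x^2: 12 a_4 + 3 a_2 + a_1 - 2 a_0 = 0  ->  12 a_4 = -3 a_2 - a_1 + 2 a_0 = -11/2  ->  a_4 = -11/24
  x^3: 20 a_5 + 4 a_3 + a_2 - 2 a_1 = 0  ->  20 a_5 = -4 a_3 - a_2 + 2 a_1 = 11/2  ->  a_5 = 11/40
  x^4: 30 a_6 + 5 a_4 + a_3 - 2 a_2 = 0  ->  30 a_6 = -5 a_4 - a_3 + 2 a_2 = 91/24  ->  a_6 = 91/720
Truncated series: y(x) = -1 + 2 x + (1/2) x^2 - (1/2) x^3 - (11/24) x^4 + (11/40) x^5 + (91/720) x^6 + O(x^7).

a_0 = -1; a_1 = 2; a_2 = 1/2; a_3 = -1/2; a_4 = -11/24; a_5 = 11/40; a_6 = 91/720


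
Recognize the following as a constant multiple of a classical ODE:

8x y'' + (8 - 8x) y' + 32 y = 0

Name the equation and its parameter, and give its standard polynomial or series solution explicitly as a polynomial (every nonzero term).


All three coefficients share the factor 8; dividing through by 8 gives  x y'' + (1 - x) y' + 4 y = 0.
This matches the Laguerre equation x y'' + (1 - x) y' + n y = 0 with n = 4; the polynomial solution is L_4(x).
With y = sum_k a_k x^k, matching x^k gives (k+1)k a_{k+1} + (k+1) a_{k+1} - k a_k + n a_k = 0, i.e. (k+1)^2 a_{k+1} = (k - n) a_k = (k - 4) a_k. The right side vanishes at k = 4, so the series terminates at degree 4.
Standard normalization L_n(0) = 1 gives a_0 = 1. Work upward with a_{k+1} = (k - 4) a_k / (k+1)^2:
  a_1 = (0 - 4)(1) / 1^2 = -4/1 = -4
  a_2 = (1 - 4)(-4) / 2^2 = 12/4 = 3
  a_3 = (2 - 4)(3) / 3^2 = -6/9 = -2/3
  a_4 = (3 - 4)(-2/3) / 4^2 = (2/3)/16 = 1/24
Hence L_4(x) = x^4/24 - 2 x^3/3 + 3 x^2 - 4 x + 1.

L_4(x); series = x^4/24 - 2 x^3/3 + 3 x^2 - 4 x + 1


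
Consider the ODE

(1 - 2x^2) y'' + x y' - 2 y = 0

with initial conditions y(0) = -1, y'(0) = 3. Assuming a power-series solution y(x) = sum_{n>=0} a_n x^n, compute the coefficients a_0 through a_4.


Ansatz: y(x) = sum_{n>=0} a_n x^n, so y'(x) = sum_{n>=1} n a_n x^(n-1) and y''(x) = sum_{n>=2} n(n-1) a_n x^(n-2).
Substitute into P(x) y'' + Q(x) y' + R(x) y = 0 with P(x) = 1 - 2x^2, Q(x) = x, R(x) = -2, and match powers of x.
Initial conditions: a_0 = -1, a_1 = 3.
Setting the coefficient of each power of x to zero and solving order by order (substituting the coefficients already found):
  x^0: 2 a_2 - 2 a_0 = 0  ->  2 a_2 = 2 a_0 = -2  ->  a_2 = -1
  x^1: 6 a_3 - a_1 = 0  ->  6 a_3 = a_1 = 3  ->  a_3 = 1/2
  x^2: 12 a_4 - 4 a_2 = 0  ->  12 a_4 = 4 a_2 = -4  ->  a_4 = -1/3
Truncated series: y(x) = -1 + 3 x - x^2 + (1/2) x^3 - (1/3) x^4 + O(x^5).

a_0 = -1; a_1 = 3; a_2 = -1; a_3 = 1/2; a_4 = -1/3


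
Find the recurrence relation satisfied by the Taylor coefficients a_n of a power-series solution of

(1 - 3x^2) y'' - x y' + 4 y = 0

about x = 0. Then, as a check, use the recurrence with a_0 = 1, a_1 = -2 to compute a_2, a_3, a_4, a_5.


Substitute y = sum_n a_n x^n.
(1 - 3 x^2) y'' contributes (n+2)(n+1) a_{n+2} - 3 n(n-1) a_n at x^n.
-x y'(x) contributes -n a_n at x^n.
4 y(x) contributes 4 a_n at x^n.
Matching x^n: (n+2)(n+1) a_{n+2} + (-3 n(n-1) - n + 4) a_n = 0.
Thus a_{n+2} = (3 n(n-1) + n - 4) / ((n+1)(n+2)) * a_n.

Check with a_0 = 1, a_1 = -2 (apply the recurrence for n = 0, 1, 2, 3): a_0 = 1, a_1 = -2, a_2 = -2, a_3 = 1, a_4 = -2/3, a_5 = 17/20.

a_(n+2) = (3 n(n-1) + n - 4) / ((n+1)(n+2)) * a_n; check: a_0 = 1, a_1 = -2, a_2 = -2, a_3 = 1, a_4 = -2/3, a_5 = 17/20


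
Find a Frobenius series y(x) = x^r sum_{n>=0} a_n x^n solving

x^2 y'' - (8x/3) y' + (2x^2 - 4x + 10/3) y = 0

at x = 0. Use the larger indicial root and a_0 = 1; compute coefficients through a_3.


Write in Frobenius form y'' + (p(x)/x) y' + (q(x)/x^2) y = 0:
  p(x) = -8/3,  q(x) = 2x^2 - 4x + 10/3.
Indicial equation: r(r-1) + (-8/3) r + (10/3) = 0 -> roots r_1 = 2, r_2 = 5/3.
Take r = r_1 = 2. Let y(x) = x^r sum_{n>=0} a_n x^n with a_0 = 1.
Substitute y = x^r sum a_n x^n and match x^{r+n}. The recurrence is
  D(n) a_n - 4 a_{n-1} + 2 a_{n-2} = 0,  where D(n) = (r+n)(r+n-1) + (-8/3)(r+n) + (10/3).
  a_n = [4 a_{n-1} - 2 a_{n-2}] / D(n).
Since the indicial polynomial factors as (r - r_1)(r - r_2), D(n) = (r_1 + n - r_1)(r_1 + n - r_2) = n(n + 1/3).
Evaluating step by step (a_0 = 1):
  n = 1: D(1) = 1(1 + 1/3) = 4/3; numerator = 4(1) = 4; a_1 = (4)/(4/3) = 3
  n = 2: D(2) = 2(2 + 1/3) = 14/3; numerator = 4(3) - 2(1) = 10; a_2 = (10)/(14/3) = 15/7
  n = 3: D(3) = 3(3 + 1/3) = 10; numerator = 4(15/7) - 2(3) = 18/7; a_3 = (18/7)/(10) = 9/35

r = 2; a_0 = 1; a_1 = 3; a_2 = 15/7; a_3 = 9/35


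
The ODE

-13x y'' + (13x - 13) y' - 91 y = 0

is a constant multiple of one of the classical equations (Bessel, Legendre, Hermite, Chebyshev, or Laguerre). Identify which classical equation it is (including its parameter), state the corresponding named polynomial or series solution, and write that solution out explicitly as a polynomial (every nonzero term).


All three coefficients share the factor -13; dividing through by -13 gives  x y'' + (1 - x) y' + 7 y = 0.
This matches the Laguerre equation x y'' + (1 - x) y' + n y = 0 with n = 7; the polynomial solution is L_7(x).
With y = sum_k a_k x^k, matching x^k gives (k+1)k a_{k+1} + (k+1) a_{k+1} - k a_k + n a_k = 0, i.e. (k+1)^2 a_{k+1} = (k - n) a_k = (k - 7) a_k. The right side vanishes at k = 7, so the series terminates at degree 7.
Standard normalization L_n(0) = 1 gives a_0 = 1. Work upward with a_{k+1} = (k - 7) a_k / (k+1)^2:
  a_1 = (0 - 7)(1) / 1^2 = -7/1 = -7
  a_2 = (1 - 7)(-7) / 2^2 = 42/4 = 21/2
  a_3 = (2 - 7)(21/2) / 3^2 = (-105/2)/9 = -35/6
  a_4 = (3 - 7)(-35/6) / 4^2 = (70/3)/16 = 35/24
  a_5 = (4 - 7)(35/24) / 5^2 = (-35/8)/25 = -7/40
  a_6 = (5 - 7)(-7/40) / 6^2 = (7/20)/36 = 7/720
  a_7 = (6 - 7)(7/720) / 7^2 = (-7/720)/49 = -1/5040
Hence L_7(x) = -x^7/5040 + 7 x^6/720 - 7 x^5/40 + 35 x^4/24 - 35 x^3/6 + 21 x^2/2 - 7 x + 1.

L_7(x); series = -x^7/5040 + 7 x^6/720 - 7 x^5/40 + 35 x^4/24 - 35 x^3/6 + 21 x^2/2 - 7 x + 1


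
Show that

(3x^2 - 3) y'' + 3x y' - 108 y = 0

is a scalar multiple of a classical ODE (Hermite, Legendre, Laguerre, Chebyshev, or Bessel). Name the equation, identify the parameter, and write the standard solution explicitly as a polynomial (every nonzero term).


All three coefficients share the factor -3; dividing through by -3 gives  (1 - x^2) y'' - x y' + 36 y = 0.
This matches the Chebyshev equation (1 - x^2) y'' - x y' + n^2 y = 0 (note the -x y' term, not -2x y') with n^2 = 36, so n = 6; the polynomial solution is T_6(x).
With y = sum_k a_k x^k, matching x^k gives (k+2)(k+1) a_{k+2} = (k^2 - n^2) a_k = (k - 6)(k + 6) a_k. The right side vanishes at k = 6, so the series with the parity of 6 terminates at degree 6.
Standard normalization: leading coefficient of T_n is 2^(n-1), so a_6 = 2^5 = 32. Work downward with a_k = (k+1)(k+2) a_{k+2} / ((k - 6)(k + 6)):
  a_4 = (5)(6)(32) / ((4 - 6)(4 + 6)) = 960/(-20) = -48
  a_2 = (3)(4)(-48) / ((2 - 6)(2 + 6)) = -576/(-32) = 18
  a_0 = (1)(2)(18) / ((0 - 6)(0 + 6)) = 36/(-36) = -1
Hence T_6(x) = 32 x^6 - 48 x^4 + 18 x^2 - 1.

T_6(x); series = 32 x^6 - 48 x^4 + 18 x^2 - 1


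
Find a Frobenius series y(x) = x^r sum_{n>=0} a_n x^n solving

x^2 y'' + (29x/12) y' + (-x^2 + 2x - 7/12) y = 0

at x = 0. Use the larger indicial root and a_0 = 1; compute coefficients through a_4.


Write in Frobenius form y'' + (p(x)/x) y' + (q(x)/x^2) y = 0:
  p(x) = 29/12,  q(x) = -x^2 + 2x - 7/12.
Indicial equation: r(r-1) + (29/12) r + (-7/12) = 0 -> roots r_1 = 1/3, r_2 = -7/4.
Take r = r_1 = 1/3. Let y(x) = x^r sum_{n>=0} a_n x^n with a_0 = 1.
Substitute y = x^r sum a_n x^n and match x^{r+n}. The recurrence is
  D(n) a_n + 2 a_{n-1} - 1 a_{n-2} = 0,  where D(n) = (r+n)(r+n-1) + (29/12)(r+n) + (-7/12).
  a_n = [-2 a_{n-1} + 1 a_{n-2}] / D(n).
Since the indicial polynomial factors as (r - r_1)(r - r_2), D(n) = (r_1 + n - r_1)(r_1 + n - r_2) = n(n + 25/12).
Evaluating step by step (a_0 = 1):
  n = 1: D(1) = 1(1 + 25/12) = 37/12; numerator = -2(1) = -2; a_1 = (-2)/(37/12) = -24/37
  n = 2: D(2) = 2(2 + 25/12) = 49/6; numerator = -2(-24/37) + 1(1) = 85/37; a_2 = (85/37)/(49/6) = 510/1813
  n = 3: D(3) = 3(3 + 25/12) = 61/4; numerator = -2(510/1813) + 1(-24/37) = -2196/1813; a_3 = (-2196/1813)/(61/4) = -144/1813
  n = 4: D(4) = 4(4 + 25/12) = 73/3; numerator = -2(-144/1813) + 1(510/1813) = 114/259; a_4 = (114/259)/(73/3) = 342/18907

r = 1/3; a_0 = 1; a_1 = -24/37; a_2 = 510/1813; a_3 = -144/1813; a_4 = 342/18907


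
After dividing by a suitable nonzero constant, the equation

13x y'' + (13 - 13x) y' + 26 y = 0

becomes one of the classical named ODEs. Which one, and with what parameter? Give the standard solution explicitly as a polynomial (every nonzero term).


All three coefficients share the factor 13; dividing through by 13 gives  x y'' + (1 - x) y' + 2 y = 0.
This matches the Laguerre equation x y'' + (1 - x) y' + n y = 0 with n = 2; the polynomial solution is L_2(x).
With y = sum_k a_k x^k, matching x^k gives (k+1)k a_{k+1} + (k+1) a_{k+1} - k a_k + n a_k = 0, i.e. (k+1)^2 a_{k+1} = (k - n) a_k = (k - 2) a_k. The right side vanishes at k = 2, so the series terminates at degree 2.
Standard normalization L_n(0) = 1 gives a_0 = 1. Work upward with a_{k+1} = (k - 2) a_k / (k+1)^2:
  a_1 = (0 - 2)(1) / 1^2 = -2/1 = -2
  a_2 = (1 - 2)(-2) / 2^2 = 2/4 = 1/2
Hence L_2(x) = x^2/2 - 2 x + 1.

L_2(x); series = x^2/2 - 2 x + 1


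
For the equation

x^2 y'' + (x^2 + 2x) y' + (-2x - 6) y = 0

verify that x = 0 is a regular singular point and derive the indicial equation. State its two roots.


Divide by x^2 to reach normal form y'' + P_1(x) y' + P_2(x) y = 0 with P_1(x) = 1 + 2/x and P_2(x) = -2/x - 6/x^2.
x = 0 is a singular point because the y'-coefficient 1 + 2/x has a pole at x = 0 and the y-coefficient -2/x - 6/x^2 has a pole at x = 0.
It is a regular singular point because x P_1(x) = p(x) = x + 2 and x^2 P_2(x) = q(x) = -2x - 6 are polynomials, hence analytic at x = 0.
p(0) = 2,  q(0) = -6.
Indicial equation: r(r-1) + p(0) r + q(0) = 0, i.e. r^2 + (p(0) - 1) r + q(0) = 0, i.e. r^2 + 1 r - 6 = 0.
Discriminant: (1)^2 - 4(-6) = 25, so r = (-1 ± 5)/2.
Solving: r_1 = 2, r_2 = -3.

indicial: r^2 + 1 r - 6 = 0; roots r_1 = 2, r_2 = -3


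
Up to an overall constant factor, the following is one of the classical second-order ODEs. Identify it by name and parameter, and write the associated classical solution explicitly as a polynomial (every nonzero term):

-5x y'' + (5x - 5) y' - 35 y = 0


All three coefficients share the factor -5; dividing through by -5 gives  x y'' + (1 - x) y' + 7 y = 0.
This matches the Laguerre equation x y'' + (1 - x) y' + n y = 0 with n = 7; the polynomial solution is L_7(x).
With y = sum_k a_k x^k, matching x^k gives (k+1)k a_{k+1} + (k+1) a_{k+1} - k a_k + n a_k = 0, i.e. (k+1)^2 a_{k+1} = (k - n) a_k = (k - 7) a_k. The right side vanishes at k = 7, so the series terminates at degree 7.
Standard normalization L_n(0) = 1 gives a_0 = 1. Work upward with a_{k+1} = (k - 7) a_k / (k+1)^2:
  a_1 = (0 - 7)(1) / 1^2 = -7/1 = -7
  a_2 = (1 - 7)(-7) / 2^2 = 42/4 = 21/2
  a_3 = (2 - 7)(21/2) / 3^2 = (-105/2)/9 = -35/6
  a_4 = (3 - 7)(-35/6) / 4^2 = (70/3)/16 = 35/24
  a_5 = (4 - 7)(35/24) / 5^2 = (-35/8)/25 = -7/40
  a_6 = (5 - 7)(-7/40) / 6^2 = (7/20)/36 = 7/720
  a_7 = (6 - 7)(7/720) / 7^2 = (-7/720)/49 = -1/5040
Hence L_7(x) = -x^7/5040 + 7 x^6/720 - 7 x^5/40 + 35 x^4/24 - 35 x^3/6 + 21 x^2/2 - 7 x + 1.

L_7(x); series = -x^7/5040 + 7 x^6/720 - 7 x^5/40 + 35 x^4/24 - 35 x^3/6 + 21 x^2/2 - 7 x + 1


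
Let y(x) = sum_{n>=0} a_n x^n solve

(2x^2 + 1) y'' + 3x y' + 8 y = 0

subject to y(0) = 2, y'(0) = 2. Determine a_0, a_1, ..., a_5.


Ansatz: y(x) = sum_{n>=0} a_n x^n, so y'(x) = sum_{n>=1} n a_n x^(n-1) and y''(x) = sum_{n>=2} n(n-1) a_n x^(n-2).
Substitute into P(x) y'' + Q(x) y' + R(x) y = 0 with P(x) = 2x^2 + 1, Q(x) = 3x, R(x) = 8, and match powers of x.
Initial conditions: a_0 = 2, a_1 = 2.
Setting the coefficient of each power of x to zero and solving order by order (substituting the coefficients already found):
  x^0: 2 a_2 + 8 a_0 = 0  ->  2 a_2 = -8 a_0 = -16  ->  a_2 = -8
  x^1: 6 a_3 + 11 a_1 = 0  ->  6 a_3 = -11 a_1 = -22  ->  a_3 = -11/3
  x^2: 12 a_4 + 18 a_2 = 0  ->  12 a_4 = -18 a_2 = 144  ->  a_4 = 12
  x^3: 20 a_5 + 29 a_3 = 0  ->  20 a_5 = -29 a_3 = 319/3  ->  a_5 = 319/60
Truncated series: y(x) = 2 + 2 x - 8 x^2 - (11/3) x^3 + 12 x^4 + (319/60) x^5 + O(x^6).

a_0 = 2; a_1 = 2; a_2 = -8; a_3 = -11/3; a_4 = 12; a_5 = 319/60


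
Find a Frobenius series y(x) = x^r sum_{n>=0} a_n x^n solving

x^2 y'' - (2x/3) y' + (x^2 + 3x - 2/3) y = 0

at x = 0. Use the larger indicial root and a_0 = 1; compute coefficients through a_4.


Write in Frobenius form y'' + (p(x)/x) y' + (q(x)/x^2) y = 0:
  p(x) = -2/3,  q(x) = x^2 + 3x - 2/3.
Indicial equation: r(r-1) + (-2/3) r + (-2/3) = 0 -> roots r_1 = 2, r_2 = -1/3.
Take r = r_1 = 2. Let y(x) = x^r sum_{n>=0} a_n x^n with a_0 = 1.
Substitute y = x^r sum a_n x^n and match x^{r+n}. The recurrence is
  D(n) a_n + 3 a_{n-1} + 1 a_{n-2} = 0,  where D(n) = (r+n)(r+n-1) + (-2/3)(r+n) + (-2/3).
  a_n = [-3 a_{n-1} - 1 a_{n-2}] / D(n).
Since the indicial polynomial factors as (r - r_1)(r - r_2), D(n) = (r_1 + n - r_1)(r_1 + n - r_2) = n(n + 7/3).
Evaluating step by step (a_0 = 1):
  n = 1: D(1) = 1(1 + 7/3) = 10/3; numerator = -3(1) = -3; a_1 = (-3)/(10/3) = -9/10
  n = 2: D(2) = 2(2 + 7/3) = 26/3; numerator = -3(-9/10) - 1(1) = 17/10; a_2 = (17/10)/(26/3) = 51/260
  n = 3: D(3) = 3(3 + 7/3) = 16; numerator = -3(51/260) - 1(-9/10) = 81/260; a_3 = (81/260)/(16) = 81/4160
  n = 4: D(4) = 4(4 + 7/3) = 76/3; numerator = -3(81/4160) - 1(51/260) = -1059/4160; a_4 = (-1059/4160)/(76/3) = -3177/316160

r = 2; a_0 = 1; a_1 = -9/10; a_2 = 51/260; a_3 = 81/4160; a_4 = -3177/316160


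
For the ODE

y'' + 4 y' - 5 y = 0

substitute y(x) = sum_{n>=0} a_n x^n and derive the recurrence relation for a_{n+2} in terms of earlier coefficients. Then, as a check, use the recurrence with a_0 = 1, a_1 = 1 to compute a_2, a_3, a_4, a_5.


Substitute y = sum_n a_n x^n.
y''(x) has coefficient (n+2)(n+1) a_{n+2} at x^n;
4 y'(x) has coefficient 4 (n+1) a_{n+1} at x^n;
-5 y(x) has coefficient -5 a_n at x^n.
Matching x^n: (n+2)(n+1) a_{n+2} + 4 (n+1) a_{n+1} - 5 a_n = 0.
Thus a_{n+2} = [-4 (n+1) a_{n+1} + 5 a_n] / ((n+1)(n+2)).

Check with a_0 = 1, a_1 = 1 (apply the recurrence for n = 0, 1, 2, 3): a_0 = 1, a_1 = 1, a_2 = 1/2, a_3 = 1/6, a_4 = 1/24, a_5 = 1/120.

a_(n+2) = [-4 (n+1) a_(n+1) + 5 a_n] / ((n+1)(n+2)); check: a_0 = 1, a_1 = 1, a_2 = 1/2, a_3 = 1/6, a_4 = 1/24, a_5 = 1/120


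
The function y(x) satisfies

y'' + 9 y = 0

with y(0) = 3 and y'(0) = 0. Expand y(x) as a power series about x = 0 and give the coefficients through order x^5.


Ansatz: y(x) = sum_{n>=0} a_n x^n, so y'(x) = sum_{n>=1} n a_n x^(n-1) and y''(x) = sum_{n>=2} n(n-1) a_n x^(n-2).
Substitute into P(x) y'' + Q(x) y' + R(x) y = 0 with P(x) = 1, Q(x) = 0, R(x) = 9, and match powers of x.
Initial conditions: a_0 = 3, a_1 = 0.
Setting the coefficient of each power of x to zero and solving order by order (substituting the coefficients already found):
  x^0: 2 a_2 + 9 a_0 = 0  ->  2 a_2 = -9 a_0 = -27  ->  a_2 = -27/2
  x^1: 6 a_3 + 9 a_1 = 0  ->  6 a_3 = -9 a_1 = 0  ->  a_3 = 0
  x^2: 12 a_4 + 9 a_2 = 0  ->  12 a_4 = -9 a_2 = 243/2  ->  a_4 = 81/8
  x^3: 20 a_5 + 9 a_3 = 0  ->  20 a_5 = -9 a_3 = 0  ->  a_5 = 0
Truncated series: y(x) = 3 - (27/2) x^2 + (81/8) x^4 + O(x^6).

a_0 = 3; a_1 = 0; a_2 = -27/2; a_3 = 0; a_4 = 81/8; a_5 = 0


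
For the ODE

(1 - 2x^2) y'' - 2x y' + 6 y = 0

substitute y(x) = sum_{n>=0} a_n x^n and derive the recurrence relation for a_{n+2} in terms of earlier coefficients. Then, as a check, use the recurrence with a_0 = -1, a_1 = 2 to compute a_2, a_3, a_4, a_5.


Substitute y = sum_n a_n x^n.
(1 - 2 x^2) y'' contributes (n+2)(n+1) a_{n+2} - 2 n(n-1) a_n at x^n.
-2 x y'(x) contributes -2 n a_n at x^n.
6 y(x) contributes 6 a_n at x^n.
Matching x^n: (n+2)(n+1) a_{n+2} + (-2 n(n-1) - 2 n + 6) a_n = 0.
Thus a_{n+2} = (2 n(n-1) + 2 n - 6) / ((n+1)(n+2)) * a_n.

Check with a_0 = -1, a_1 = 2 (apply the recurrence for n = 0, 1, 2, 3): a_0 = -1, a_1 = 2, a_2 = 3, a_3 = -4/3, a_4 = 1/2, a_5 = -4/5.

a_(n+2) = (2 n(n-1) + 2 n - 6) / ((n+1)(n+2)) * a_n; check: a_0 = -1, a_1 = 2, a_2 = 3, a_3 = -4/3, a_4 = 1/2, a_5 = -4/5


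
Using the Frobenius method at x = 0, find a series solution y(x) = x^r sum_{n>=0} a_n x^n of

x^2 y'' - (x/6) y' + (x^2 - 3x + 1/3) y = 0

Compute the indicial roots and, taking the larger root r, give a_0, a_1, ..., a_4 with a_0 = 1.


Write in Frobenius form y'' + (p(x)/x) y' + (q(x)/x^2) y = 0:
  p(x) = -1/6,  q(x) = x^2 - 3x + 1/3.
Indicial equation: r(r-1) + (-1/6) r + (1/3) = 0 -> roots r_1 = 2/3, r_2 = 1/2.
Take r = r_1 = 2/3. Let y(x) = x^r sum_{n>=0} a_n x^n with a_0 = 1.
Substitute y = x^r sum a_n x^n and match x^{r+n}. The recurrence is
  D(n) a_n - 3 a_{n-1} + 1 a_{n-2} = 0,  where D(n) = (r+n)(r+n-1) + (-1/6)(r+n) + (1/3).
  a_n = [3 a_{n-1} - 1 a_{n-2}] / D(n).
Since the indicial polynomial factors as (r - r_1)(r - r_2), D(n) = (r_1 + n - r_1)(r_1 + n - r_2) = n(n + 1/6).
Evaluating step by step (a_0 = 1):
  n = 1: D(1) = 1(1 + 1/6) = 7/6; numerator = 3(1) = 3; a_1 = (3)/(7/6) = 18/7
  n = 2: D(2) = 2(2 + 1/6) = 13/3; numerator = 3(18/7) - 1(1) = 47/7; a_2 = (47/7)/(13/3) = 141/91
  n = 3: D(3) = 3(3 + 1/6) = 19/2; numerator = 3(141/91) - 1(18/7) = 27/13; a_3 = (27/13)/(19/2) = 54/247
  n = 4: D(4) = 4(4 + 1/6) = 50/3; numerator = 3(54/247) - 1(141/91) = -1545/1729; a_4 = (-1545/1729)/(50/3) = -927/17290

r = 2/3; a_0 = 1; a_1 = 18/7; a_2 = 141/91; a_3 = 54/247; a_4 = -927/17290


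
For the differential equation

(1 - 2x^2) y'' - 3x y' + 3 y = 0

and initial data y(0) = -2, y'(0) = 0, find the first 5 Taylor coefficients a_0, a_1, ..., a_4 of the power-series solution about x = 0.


Ansatz: y(x) = sum_{n>=0} a_n x^n, so y'(x) = sum_{n>=1} n a_n x^(n-1) and y''(x) = sum_{n>=2} n(n-1) a_n x^(n-2).
Substitute into P(x) y'' + Q(x) y' + R(x) y = 0 with P(x) = 1 - 2x^2, Q(x) = -3x, R(x) = 3, and match powers of x.
Initial conditions: a_0 = -2, a_1 = 0.
Setting the coefficient of each power of x to zero and solving order by order (substituting the coefficients already found):
  x^0: 2 a_2 + 3 a_0 = 0  ->  2 a_2 = -3 a_0 = 6  ->  a_2 = 3
  x^1: 6 a_3 = 0  ->  a_3 = 0
  x^2: 12 a_4 - 7 a_2 = 0  ->  12 a_4 = 7 a_2 = 21  ->  a_4 = 7/4
Truncated series: y(x) = -2 + 3 x^2 + (7/4) x^4 + O(x^5).

a_0 = -2; a_1 = 0; a_2 = 3; a_3 = 0; a_4 = 7/4


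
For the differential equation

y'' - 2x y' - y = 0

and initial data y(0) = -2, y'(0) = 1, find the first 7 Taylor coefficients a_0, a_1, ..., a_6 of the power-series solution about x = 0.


Ansatz: y(x) = sum_{n>=0} a_n x^n, so y'(x) = sum_{n>=1} n a_n x^(n-1) and y''(x) = sum_{n>=2} n(n-1) a_n x^(n-2).
Substitute into P(x) y'' + Q(x) y' + R(x) y = 0 with P(x) = 1, Q(x) = -2x, R(x) = -1, and match powers of x.
Initial conditions: a_0 = -2, a_1 = 1.
Setting the coefficient of each power of x to zero and solving order by order (substituting the coefficients already found):
  x^0: 2 a_2 - a_0 = 0  ->  2 a_2 = a_0 = -2  ->  a_2 = -1
  x^1: 6 a_3 - 3 a_1 = 0  ->  6 a_3 = 3 a_1 = 3  ->  a_3 = 1/2
  x^2: 12 a_4 - 5 a_2 = 0  ->  12 a_4 = 5 a_2 = -5  ->  a_4 = -5/12
  x^3: 20 a_5 - 7 a_3 = 0  ->  20 a_5 = 7 a_3 = 7/2  ->  a_5 = 7/40
  x^4: 30 a_6 - 9 a_4 = 0  ->  30 a_6 = 9 a_4 = -15/4  ->  a_6 = -1/8
Truncated series: y(x) = -2 + x - x^2 + (1/2) x^3 - (5/12) x^4 + (7/40) x^5 - (1/8) x^6 + O(x^7).

a_0 = -2; a_1 = 1; a_2 = -1; a_3 = 1/2; a_4 = -5/12; a_5 = 7/40; a_6 = -1/8


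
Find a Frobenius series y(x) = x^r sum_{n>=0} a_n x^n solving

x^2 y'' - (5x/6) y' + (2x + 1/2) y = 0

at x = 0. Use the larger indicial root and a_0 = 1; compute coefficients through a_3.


Write in Frobenius form y'' + (p(x)/x) y' + (q(x)/x^2) y = 0:
  p(x) = -5/6,  q(x) = 2x + 1/2.
Indicial equation: r(r-1) + (-5/6) r + (1/2) = 0 -> roots r_1 = 3/2, r_2 = 1/3.
Take r = r_1 = 3/2. Let y(x) = x^r sum_{n>=0} a_n x^n with a_0 = 1.
Substitute y = x^r sum a_n x^n and match x^{r+n}. The recurrence is
  D(n) a_n + 2 a_{n-1} = 0,  where D(n) = (r+n)(r+n-1) + (-5/6)(r+n) + (1/2).
  a_n = -2 / D(n) * a_{n-1}.
Since the indicial polynomial factors as (r - r_1)(r - r_2), D(n) = (r_1 + n - r_1)(r_1 + n - r_2) = n(n + 7/6).
Evaluating step by step (a_0 = 1):
  n = 1: D(1) = 1(1 + 7/6) = 13/6; numerator = -2(1) = -2; a_1 = (-2)/(13/6) = -12/13
  n = 2: D(2) = 2(2 + 7/6) = 19/3; numerator = -2(-12/13) = 24/13; a_2 = (24/13)/(19/3) = 72/247
  n = 3: D(3) = 3(3 + 7/6) = 25/2; numerator = -2(72/247) = -144/247; a_3 = (-144/247)/(25/2) = -288/6175

r = 3/2; a_0 = 1; a_1 = -12/13; a_2 = 72/247; a_3 = -288/6175


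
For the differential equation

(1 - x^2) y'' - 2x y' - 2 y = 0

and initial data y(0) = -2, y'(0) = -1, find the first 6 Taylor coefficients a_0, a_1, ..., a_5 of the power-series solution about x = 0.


Ansatz: y(x) = sum_{n>=0} a_n x^n, so y'(x) = sum_{n>=1} n a_n x^(n-1) and y''(x) = sum_{n>=2} n(n-1) a_n x^(n-2).
Substitute into P(x) y'' + Q(x) y' + R(x) y = 0 with P(x) = 1 - x^2, Q(x) = -2x, R(x) = -2, and match powers of x.
Initial conditions: a_0 = -2, a_1 = -1.
Setting the coefficient of each power of x to zero and solving order by order (substituting the coefficients already found):
  x^0: 2 a_2 - 2 a_0 = 0  ->  2 a_2 = 2 a_0 = -4  ->  a_2 = -2
  x^1: 6 a_3 - 4 a_1 = 0  ->  6 a_3 = 4 a_1 = -4  ->  a_3 = -2/3
  x^2: 12 a_4 - 8 a_2 = 0  ->  12 a_4 = 8 a_2 = -16  ->  a_4 = -4/3
  x^3: 20 a_5 - 14 a_3 = 0  ->  20 a_5 = 14 a_3 = -28/3  ->  a_5 = -7/15
Truncated series: y(x) = -2 - x - 2 x^2 - (2/3) x^3 - (4/3) x^4 - (7/15) x^5 + O(x^6).

a_0 = -2; a_1 = -1; a_2 = -2; a_3 = -2/3; a_4 = -4/3; a_5 = -7/15


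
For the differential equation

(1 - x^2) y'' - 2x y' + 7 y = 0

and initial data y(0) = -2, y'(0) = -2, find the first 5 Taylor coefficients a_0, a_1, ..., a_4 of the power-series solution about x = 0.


Ansatz: y(x) = sum_{n>=0} a_n x^n, so y'(x) = sum_{n>=1} n a_n x^(n-1) and y''(x) = sum_{n>=2} n(n-1) a_n x^(n-2).
Substitute into P(x) y'' + Q(x) y' + R(x) y = 0 with P(x) = 1 - x^2, Q(x) = -2x, R(x) = 7, and match powers of x.
Initial conditions: a_0 = -2, a_1 = -2.
Setting the coefficient of each power of x to zero and solving order by order (substituting the coefficients already found):
  x^0: 2 a_2 + 7 a_0 = 0  ->  2 a_2 = -7 a_0 = 14  ->  a_2 = 7
  x^1: 6 a_3 + 5 a_1 = 0  ->  6 a_3 = -5 a_1 = 10  ->  a_3 = 5/3
  x^2: 12 a_4 + a_2 = 0  ->  12 a_4 = -a_2 = -7  ->  a_4 = -7/12
Truncated series: y(x) = -2 - 2 x + 7 x^2 + (5/3) x^3 - (7/12) x^4 + O(x^5).

a_0 = -2; a_1 = -2; a_2 = 7; a_3 = 5/3; a_4 = -7/12


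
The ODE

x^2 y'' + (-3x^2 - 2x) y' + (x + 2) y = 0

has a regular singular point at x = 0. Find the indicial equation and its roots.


Divide by x^2 to reach normal form y'' + P_1(x) y' + P_2(x) y = 0 with P_1(x) = -3 - 2/x and P_2(x) = 1/x + 2/x^2.
x = 0 is a singular point because the y'-coefficient -3 - 2/x has a pole at x = 0 and the y-coefficient 1/x + 2/x^2 has a pole at x = 0.
It is a regular singular point because x P_1(x) = p(x) = -3x - 2 and x^2 P_2(x) = q(x) = x + 2 are polynomials, hence analytic at x = 0.
p(0) = -2,  q(0) = 2.
Indicial equation: r(r-1) + p(0) r + q(0) = 0, i.e. r^2 + (p(0) - 1) r + q(0) = 0, i.e. r^2 - 3 r + 2 = 0.
Discriminant: (-3)^2 - 4(2) = 1, so r = (3 ± 1)/2.
Solving: r_1 = 2, r_2 = 1.

indicial: r^2 - 3 r + 2 = 0; roots r_1 = 2, r_2 = 1


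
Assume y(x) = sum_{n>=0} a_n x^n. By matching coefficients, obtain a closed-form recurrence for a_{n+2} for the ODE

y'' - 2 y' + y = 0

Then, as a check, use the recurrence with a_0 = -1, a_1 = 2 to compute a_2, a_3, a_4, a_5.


Substitute y = sum_n a_n x^n.
y''(x) has coefficient (n+2)(n+1) a_{n+2} at x^n;
-2 y'(x) has coefficient -2 (n+1) a_{n+1} at x^n;
y(x) has coefficient 1 a_n at x^n.
Matching x^n: (n+2)(n+1) a_{n+2} - 2 (n+1) a_{n+1} + 1 a_n = 0.
Thus a_{n+2} = [2 (n+1) a_{n+1} - 1 a_n] / ((n+1)(n+2)).

Check with a_0 = -1, a_1 = 2 (apply the recurrence for n = 0, 1, 2, 3): a_0 = -1, a_1 = 2, a_2 = 5/2, a_3 = 4/3, a_4 = 11/24, a_5 = 7/60.

a_(n+2) = [2 (n+1) a_(n+1) - 1 a_n] / ((n+1)(n+2)); check: a_0 = -1, a_1 = 2, a_2 = 5/2, a_3 = 4/3, a_4 = 11/24, a_5 = 7/60


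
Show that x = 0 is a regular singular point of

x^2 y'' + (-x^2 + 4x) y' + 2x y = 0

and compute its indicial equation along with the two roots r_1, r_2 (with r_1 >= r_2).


Divide by x^2 to reach normal form y'' + P_1(x) y' + P_2(x) y = 0 with P_1(x) = -1 + 4/x and P_2(x) = 2/x.
x = 0 is a singular point because the y'-coefficient -1 + 4/x has a pole at x = 0 and the y-coefficient 2/x has a pole at x = 0.
It is a regular singular point because x P_1(x) = p(x) = 4 - x and x^2 P_2(x) = q(x) = 2x are polynomials, hence analytic at x = 0.
p(0) = 4,  q(0) = 0.
Indicial equation: r(r-1) + p(0) r + q(0) = 0, i.e. r^2 + (p(0) - 1) r + q(0) = 0, i.e. r^2 + 3 r = 0.
Discriminant: (3)^2 - 4(0) = 9, so r = (-3 ± 3)/2.
Solving: r_1 = 0, r_2 = -3.

indicial: r^2 + 3 r = 0; roots r_1 = 0, r_2 = -3


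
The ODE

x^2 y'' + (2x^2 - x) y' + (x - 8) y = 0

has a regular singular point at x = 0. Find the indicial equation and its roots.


Divide by x^2 to reach normal form y'' + P_1(x) y' + P_2(x) y = 0 with P_1(x) = 2 - 1/x and P_2(x) = 1/x - 8/x^2.
x = 0 is a singular point because the y'-coefficient 2 - 1/x has a pole at x = 0 and the y-coefficient 1/x - 8/x^2 has a pole at x = 0.
It is a regular singular point because x P_1(x) = p(x) = 2x - 1 and x^2 P_2(x) = q(x) = x - 8 are polynomials, hence analytic at x = 0.
p(0) = -1,  q(0) = -8.
Indicial equation: r(r-1) + p(0) r + q(0) = 0, i.e. r^2 + (p(0) - 1) r + q(0) = 0, i.e. r^2 - 2 r - 8 = 0.
Discriminant: (-2)^2 - 4(-8) = 36, so r = (2 ± 6)/2.
Solving: r_1 = 4, r_2 = -2.

indicial: r^2 - 2 r - 8 = 0; roots r_1 = 4, r_2 = -2


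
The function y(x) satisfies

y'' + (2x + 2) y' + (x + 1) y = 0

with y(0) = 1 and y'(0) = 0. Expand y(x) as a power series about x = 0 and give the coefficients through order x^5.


Ansatz: y(x) = sum_{n>=0} a_n x^n, so y'(x) = sum_{n>=1} n a_n x^(n-1) and y''(x) = sum_{n>=2} n(n-1) a_n x^(n-2).
Substitute into P(x) y'' + Q(x) y' + R(x) y = 0 with P(x) = 1, Q(x) = 2x + 2, R(x) = x + 1, and match powers of x.
Initial conditions: a_0 = 1, a_1 = 0.
Setting the coefficient of each power of x to zero and solving order by order (substituting the coefficients already found):
  x^0: 2 a_2 + 2 a_1 + a_0 = 0  ->  2 a_2 = -2 a_1 - a_0 = -1  ->  a_2 = -1/2
  x^1: 6 a_3 + 4 a_2 + 3 a_1 + a_0 = 0  ->  6 a_3 = -4 a_2 - 3 a_1 - a_0 = 1  ->  a_3 = 1/6
  x^2: 12 a_4 + 6 a_3 + 5 a_2 + a_1 = 0  ->  12 a_4 = -6 a_3 - 5 a_2 - a_1 = 3/2  ->  a_4 = 1/8
  x^3: 20 a_5 + 8 a_4 + 7 a_3 + a_2 = 0  ->  20 a_5 = -8 a_4 - 7 a_3 - a_2 = -5/3  ->  a_5 = -1/12
Truncated series: y(x) = 1 - (1/2) x^2 + (1/6) x^3 + (1/8) x^4 - (1/12) x^5 + O(x^6).

a_0 = 1; a_1 = 0; a_2 = -1/2; a_3 = 1/6; a_4 = 1/8; a_5 = -1/12


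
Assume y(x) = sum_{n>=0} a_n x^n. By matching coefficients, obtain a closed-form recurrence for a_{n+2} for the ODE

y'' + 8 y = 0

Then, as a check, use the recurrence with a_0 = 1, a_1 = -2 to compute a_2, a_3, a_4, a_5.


Substitute y = sum_n a_n x^n into y'' + (const) y = 0.
y''(x) = sum_{n>=0} (n+2)(n+1) a_{n+2} x^n.
The ODE becomes sum_n [(n+2)(n+1) a_{n+2} + 8 a_n] x^n = 0.
Setting each coefficient to zero gives the recurrence:
  (n+2)(n+1) a_{n+2} + 8 a_n = 0,
  a_{n+2} = -8 / ((n+1)(n+2)) a_n.

Check with a_0 = 1, a_1 = -2 (apply the recurrence for n = 0, 1, 2, 3): a_0 = 1, a_1 = -2, a_2 = -4, a_3 = 8/3, a_4 = 8/3, a_5 = -16/15.

a_{n+2} = -8/((n+1)(n+2)) * a_n; check: a_0 = 1, a_1 = -2, a_2 = -4, a_3 = 8/3, a_4 = 8/3, a_5 = -16/15


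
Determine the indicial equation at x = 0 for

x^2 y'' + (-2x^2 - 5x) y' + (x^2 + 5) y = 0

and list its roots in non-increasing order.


Divide by x^2 to reach normal form y'' + P_1(x) y' + P_2(x) y = 0 with P_1(x) = -2 - 5/x and P_2(x) = 1 + 5/x^2.
x = 0 is a singular point because the y'-coefficient -2 - 5/x has a pole at x = 0 and the y-coefficient 1 + 5/x^2 has a pole at x = 0.
It is a regular singular point because x P_1(x) = p(x) = -2x - 5 and x^2 P_2(x) = q(x) = x^2 + 5 are polynomials, hence analytic at x = 0.
p(0) = -5,  q(0) = 5.
Indicial equation: r(r-1) + p(0) r + q(0) = 0, i.e. r^2 + (p(0) - 1) r + q(0) = 0, i.e. r^2 - 6 r + 5 = 0.
Discriminant: (-6)^2 - 4(5) = 16, so r = (6 ± 4)/2.
Solving: r_1 = 5, r_2 = 1.

indicial: r^2 - 6 r + 5 = 0; roots r_1 = 5, r_2 = 1


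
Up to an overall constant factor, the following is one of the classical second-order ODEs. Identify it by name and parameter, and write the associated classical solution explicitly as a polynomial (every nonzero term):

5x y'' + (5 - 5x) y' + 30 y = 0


All three coefficients share the factor 5; dividing through by 5 gives  x y'' + (1 - x) y' + 6 y = 0.
This matches the Laguerre equation x y'' + (1 - x) y' + n y = 0 with n = 6; the polynomial solution is L_6(x).
With y = sum_k a_k x^k, matching x^k gives (k+1)k a_{k+1} + (k+1) a_{k+1} - k a_k + n a_k = 0, i.e. (k+1)^2 a_{k+1} = (k - n) a_k = (k - 6) a_k. The right side vanishes at k = 6, so the series terminates at degree 6.
Standard normalization L_n(0) = 1 gives a_0 = 1. Work upward with a_{k+1} = (k - 6) a_k / (k+1)^2:
  a_1 = (0 - 6)(1) / 1^2 = -6/1 = -6
  a_2 = (1 - 6)(-6) / 2^2 = 30/4 = 15/2
  a_3 = (2 - 6)(15/2) / 3^2 = -30/9 = -10/3
  a_4 = (3 - 6)(-10/3) / 4^2 = 10/16 = 5/8
  a_5 = (4 - 6)(5/8) / 5^2 = (-5/4)/25 = -1/20
  a_6 = (5 - 6)(-1/20) / 6^2 = (1/20)/36 = 1/720
Hence L_6(x) = x^6/720 - x^5/20 + 5 x^4/8 - 10 x^3/3 + 15 x^2/2 - 6 x + 1.

L_6(x); series = x^6/720 - x^5/20 + 5 x^4/8 - 10 x^3/3 + 15 x^2/2 - 6 x + 1


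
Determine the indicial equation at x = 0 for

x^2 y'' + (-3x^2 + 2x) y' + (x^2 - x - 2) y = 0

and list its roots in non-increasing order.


Divide by x^2 to reach normal form y'' + P_1(x) y' + P_2(x) y = 0 with P_1(x) = -3 + 2/x and P_2(x) = 1 - 1/x - 2/x^2.
x = 0 is a singular point because the y'-coefficient -3 + 2/x has a pole at x = 0 and the y-coefficient 1 - 1/x - 2/x^2 has a pole at x = 0.
It is a regular singular point because x P_1(x) = p(x) = 2 - 3x and x^2 P_2(x) = q(x) = x^2 - x - 2 are polynomials, hence analytic at x = 0.
p(0) = 2,  q(0) = -2.
Indicial equation: r(r-1) + p(0) r + q(0) = 0, i.e. r^2 + (p(0) - 1) r + q(0) = 0, i.e. r^2 + 1 r - 2 = 0.
Discriminant: (1)^2 - 4(-2) = 9, so r = (-1 ± 3)/2.
Solving: r_1 = 1, r_2 = -2.

indicial: r^2 + 1 r - 2 = 0; roots r_1 = 1, r_2 = -2


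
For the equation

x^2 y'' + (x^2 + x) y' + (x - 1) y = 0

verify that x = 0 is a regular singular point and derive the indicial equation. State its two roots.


Divide by x^2 to reach normal form y'' + P_1(x) y' + P_2(x) y = 0 with P_1(x) = 1 + 1/x and P_2(x) = 1/x - 1/x^2.
x = 0 is a singular point because the y'-coefficient 1 + 1/x has a pole at x = 0 and the y-coefficient 1/x - 1/x^2 has a pole at x = 0.
It is a regular singular point because x P_1(x) = p(x) = x + 1 and x^2 P_2(x) = q(x) = x - 1 are polynomials, hence analytic at x = 0.
p(0) = 1,  q(0) = -1.
Indicial equation: r(r-1) + p(0) r + q(0) = 0, i.e. r^2 + (p(0) - 1) r + q(0) = 0, i.e. r^2 - 1 = 0.
Discriminant: (0)^2 - 4(-1) = 4, so r = (0 ± 2)/2.
Solving: r_1 = 1, r_2 = -1.

indicial: r^2 - 1 = 0; roots r_1 = 1, r_2 = -1


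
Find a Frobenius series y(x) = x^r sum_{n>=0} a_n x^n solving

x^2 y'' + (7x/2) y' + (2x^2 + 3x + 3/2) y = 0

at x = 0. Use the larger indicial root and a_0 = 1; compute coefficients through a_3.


Write in Frobenius form y'' + (p(x)/x) y' + (q(x)/x^2) y = 0:
  p(x) = 7/2,  q(x) = 2x^2 + 3x + 3/2.
Indicial equation: r(r-1) + (7/2) r + (3/2) = 0 -> roots r_1 = -1, r_2 = -3/2.
Take r = r_1 = -1. Let y(x) = x^r sum_{n>=0} a_n x^n with a_0 = 1.
Substitute y = x^r sum a_n x^n and match x^{r+n}. The recurrence is
  D(n) a_n + 3 a_{n-1} + 2 a_{n-2} = 0,  where D(n) = (r+n)(r+n-1) + (7/2)(r+n) + (3/2).
  a_n = [-3 a_{n-1} - 2 a_{n-2}] / D(n).
Since the indicial polynomial factors as (r - r_1)(r - r_2), D(n) = (r_1 + n - r_1)(r_1 + n - r_2) = n(n + 1/2).
Evaluating step by step (a_0 = 1):
  n = 1: D(1) = 1(1 + 1/2) = 3/2; numerator = -3(1) = -3; a_1 = (-3)/(3/2) = -2
  n = 2: D(2) = 2(2 + 1/2) = 5; numerator = -3(-2) - 2(1) = 4; a_2 = (4)/(5) = 4/5
  n = 3: D(3) = 3(3 + 1/2) = 21/2; numerator = -3(4/5) - 2(-2) = 8/5; a_3 = (8/5)/(21/2) = 16/105

r = -1; a_0 = 1; a_1 = -2; a_2 = 4/5; a_3 = 16/105


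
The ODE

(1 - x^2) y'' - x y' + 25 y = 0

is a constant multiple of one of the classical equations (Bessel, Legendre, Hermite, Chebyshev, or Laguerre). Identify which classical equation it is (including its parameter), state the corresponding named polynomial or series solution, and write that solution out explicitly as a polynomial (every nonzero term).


The equation is already in a standard form:  (1 - x^2) y'' - x y' + 25 y = 0.
This matches the Chebyshev equation (1 - x^2) y'' - x y' + n^2 y = 0 (note the -x y' term, not -2x y') with n^2 = 25, so n = 5; the polynomial solution is T_5(x).
With y = sum_k a_k x^k, matching x^k gives (k+2)(k+1) a_{k+2} = (k^2 - n^2) a_k = (k - 5)(k + 5) a_k. The right side vanishes at k = 5, so the series with the parity of 5 terminates at degree 5.
Standard normalization: leading coefficient of T_n is 2^(n-1), so a_5 = 2^4 = 16. Work downward with a_k = (k+1)(k+2) a_{k+2} / ((k - 5)(k + 5)):
  a_3 = (4)(5)(16) / ((3 - 5)(3 + 5)) = 320/(-16) = -20
  a_1 = (2)(3)(-20) / ((1 - 5)(1 + 5)) = -120/(-24) = 5
Hence T_5(x) = 16 x^5 - 20 x^3 + 5 x.

T_5(x); series = 16 x^5 - 20 x^3 + 5 x


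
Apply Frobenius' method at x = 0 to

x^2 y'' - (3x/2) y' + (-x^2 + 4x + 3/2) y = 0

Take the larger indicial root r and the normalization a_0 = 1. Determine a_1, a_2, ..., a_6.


Write in Frobenius form y'' + (p(x)/x) y' + (q(x)/x^2) y = 0:
  p(x) = -3/2,  q(x) = -x^2 + 4x + 3/2.
Indicial equation: r(r-1) + (-3/2) r + (3/2) = 0 -> roots r_1 = 3/2, r_2 = 1.
Take r = r_1 = 3/2. Let y(x) = x^r sum_{n>=0} a_n x^n with a_0 = 1.
Substitute y = x^r sum a_n x^n and match x^{r+n}. The recurrence is
  D(n) a_n + 4 a_{n-1} - 1 a_{n-2} = 0,  where D(n) = (r+n)(r+n-1) + (-3/2)(r+n) + (3/2).
  a_n = [-4 a_{n-1} + 1 a_{n-2}] / D(n).
Since the indicial polynomial factors as (r - r_1)(r - r_2), D(n) = (r_1 + n - r_1)(r_1 + n - r_2) = n(n + 1/2).
Evaluating step by step (a_0 = 1):
  n = 1: D(1) = 1(1 + 1/2) = 3/2; numerator = -4(1) = -4; a_1 = (-4)/(3/2) = -8/3
  n = 2: D(2) = 2(2 + 1/2) = 5; numerator = -4(-8/3) + 1(1) = 35/3; a_2 = (35/3)/(5) = 7/3
  n = 3: D(3) = 3(3 + 1/2) = 21/2; numerator = -4(7/3) + 1(-8/3) = -12; a_3 = (-12)/(21/2) = -8/7
  n = 4: D(4) = 4(4 + 1/2) = 18; numerator = -4(-8/7) + 1(7/3) = 145/21; a_4 = (145/21)/(18) = 145/378
  n = 5: D(5) = 5(5 + 1/2) = 55/2; numerator = -4(145/378) + 1(-8/7) = -506/189; a_5 = (-506/189)/(55/2) = -92/945
  n = 6: D(6) = 6(6 + 1/2) = 39; numerator = -4(-92/945) + 1(145/378) = 487/630; a_6 = (487/630)/(39) = 487/24570

r = 3/2; a_0 = 1; a_1 = -8/3; a_2 = 7/3; a_3 = -8/7; a_4 = 145/378; a_5 = -92/945; a_6 = 487/24570


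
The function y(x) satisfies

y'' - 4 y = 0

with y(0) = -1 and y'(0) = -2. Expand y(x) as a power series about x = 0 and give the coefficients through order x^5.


Ansatz: y(x) = sum_{n>=0} a_n x^n, so y'(x) = sum_{n>=1} n a_n x^(n-1) and y''(x) = sum_{n>=2} n(n-1) a_n x^(n-2).
Substitute into P(x) y'' + Q(x) y' + R(x) y = 0 with P(x) = 1, Q(x) = 0, R(x) = -4, and match powers of x.
Initial conditions: a_0 = -1, a_1 = -2.
Setting the coefficient of each power of x to zero and solving order by order (substituting the coefficients already found):
  x^0: 2 a_2 - 4 a_0 = 0  ->  2 a_2 = 4 a_0 = -4  ->  a_2 = -2
  x^1: 6 a_3 - 4 a_1 = 0  ->  6 a_3 = 4 a_1 = -8  ->  a_3 = -4/3
  x^2: 12 a_4 - 4 a_2 = 0  ->  12 a_4 = 4 a_2 = -8  ->  a_4 = -2/3
  x^3: 20 a_5 - 4 a_3 = 0  ->  20 a_5 = 4 a_3 = -16/3  ->  a_5 = -4/15
Truncated series: y(x) = -1 - 2 x - 2 x^2 - (4/3) x^3 - (2/3) x^4 - (4/15) x^5 + O(x^6).

a_0 = -1; a_1 = -2; a_2 = -2; a_3 = -4/3; a_4 = -2/3; a_5 = -4/15
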